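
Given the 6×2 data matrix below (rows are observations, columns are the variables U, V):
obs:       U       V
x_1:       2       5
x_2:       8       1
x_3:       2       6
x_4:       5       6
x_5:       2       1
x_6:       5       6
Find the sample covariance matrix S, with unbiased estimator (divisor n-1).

Step 1 — column means:
  mean(U) = (2 + 8 + 2 + 5 + 2 + 5) / 6 = 24/6 = 4
  mean(V) = (5 + 1 + 6 + 6 + 1 + 6) / 6 = 25/6 = 4.1667

Step 2 — sample covariance S[i,j] = (1/(n-1)) · Σ_k (x_{k,i} - mean_i) · (x_{k,j} - mean_j), with n-1 = 5.
  S[U,U] = ((-2)·(-2) + (4)·(4) + (-2)·(-2) + (1)·(1) + (-2)·(-2) + (1)·(1)) / 5 = 30/5 = 6
  S[U,V] = ((-2)·(0.8333) + (4)·(-3.1667) + (-2)·(1.8333) + (1)·(1.8333) + (-2)·(-3.1667) + (1)·(1.8333)) / 5 = -8/5 = -1.6
  S[V,V] = ((0.8333)·(0.8333) + (-3.1667)·(-3.1667) + (1.8333)·(1.8333) + (1.8333)·(1.8333) + (-3.1667)·(-3.1667) + (1.8333)·(1.8333)) / 5 = 30.8333/5 = 6.1667

S is symmetric (S[j,i] = S[i,j]). Assembling:

S = [[6, -1.6],
 [-1.6, 6.1667]]


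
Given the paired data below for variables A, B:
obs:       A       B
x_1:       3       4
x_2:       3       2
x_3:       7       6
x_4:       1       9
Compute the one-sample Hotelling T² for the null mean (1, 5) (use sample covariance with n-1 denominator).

Step 1 — sample mean vector:
  mean(A) = (3 + 3 + 7 + 1) / 4 = 14/4 = 3.5
  mean(B) = (4 + 2 + 6 + 9) / 4 = 21/4 = 5.25
  x̄ = (3.5, 5.25),  deviation x̄ - mu_0 = (3.5, 5.25) - (1, 5) = (2.5, 0.25).

Step 2 — sample covariance matrix, S[i,j] = (1/(n-1)) · Σ_k (x_{k,i} - mean_i) · (x_{k,j} - mean_j), divisor n-1 = 3:
  S[A,A] = ((-0.5)·(-0.5) + (-0.5)·(-0.5) + (3.5)·(3.5) + (-2.5)·(-2.5)) / 3 = 19/3 = 6.3333
  S[A,B] = ((-0.5)·(-1.25) + (-0.5)·(-3.25) + (3.5)·(0.75) + (-2.5)·(3.75)) / 3 = -4.5/3 = -1.5
  S[B,B] = ((-1.25)·(-1.25) + (-3.25)·(-3.25) + (0.75)·(0.75) + (3.75)·(3.75)) / 3 = 26.75/3 = 8.9167
  S = [[6.3333, -1.5],
 [-1.5, 8.9167]].

Step 3 — invert S. det(S) = 6.3333·8.9167 - (-1.5)² = 54.2222.
  S^{-1} = (1/det) · [[d, -b], [-b, a]] = [[0.1644, 0.0277],
 [0.0277, 0.1168]].

Step 4 — quadratic form (x̄ - mu_0)^T · S^{-1} · (x̄ - mu_0):
  S^{-1} · (x̄ - mu_0) = (0.418, 0.0984),
  (x̄ - mu_0)^T · [...] = (2.5)·(0.418) + (0.25)·(0.0984) = 1.0697.

Step 5 — scale by n: T² = 4 · 1.0697 = 4.2787.

T² ≈ 4.2787


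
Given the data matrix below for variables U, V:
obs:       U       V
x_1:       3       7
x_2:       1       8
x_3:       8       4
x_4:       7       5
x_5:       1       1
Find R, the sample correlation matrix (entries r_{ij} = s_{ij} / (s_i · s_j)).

Step 1 — column means:
  mean(U) = (3 + 1 + 8 + 7 + 1) / 5 = 20/5 = 4
  mean(V) = (7 + 8 + 4 + 5 + 1) / 5 = 25/5 = 5

Step 2 — sample variances and covariances s[i,j] = (1/(n-1)) · Σ_k (x_{k,i} - mean_i) · (x_{k,j} - mean_j), with n-1 = 4:
  s[U,U] = ((-1)·(-1) + (-3)·(-3) + (4)·(4) + (3)·(3) + (-3)·(-3)) / 4 = 44/4 = 11
  s[U,V] = ((-1)·(2) + (-3)·(3) + (4)·(-1) + (3)·(0) + (-3)·(-4)) / 4 = -3/4 = -0.75
  s[V,V] = ((2)·(2) + (3)·(3) + (-1)·(-1) + (0)·(0) + (-4)·(-4)) / 4 = 30/4 = 7.5
  Sample standard deviations s_i = √(s[i,i]):
  s(U) = √(11) = 3.3166
  s(V) = √(7.5) = 2.7386

Step 3 — r_{ij} = s_{ij} / (s_i · s_j):
  r[U,U] = 1 (diagonal).
  r[U,V] = -0.75 / (3.3166 · 2.7386) = -0.75 / 9.083 = -0.0826
  r[V,V] = 1 (diagonal).

R is symmetric with unit diagonal. Assembling:

R = [[1, -0.0826],
 [-0.0826, 1]]


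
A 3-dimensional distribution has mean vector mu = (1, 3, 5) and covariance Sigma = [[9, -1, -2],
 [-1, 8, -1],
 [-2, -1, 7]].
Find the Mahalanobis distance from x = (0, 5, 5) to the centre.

Step 1 — centre the observation: (x - mu) = (-1, 2, 0).

Step 2 — invert Sigma (cofactor / det for 3×3, or solve directly):
  Sigma^{-1} = [[0.1217, 0.0199, 0.0376],
 [0.0199, 0.1305, 0.0243],
 [0.0376, 0.0243, 0.1571]].

Step 3 — form the quadratic (x - mu)^T · Sigma^{-1} · (x - mu):
  Sigma^{-1} · (x - mu) = (-0.0819, 0.2412, 0.0111).
  (x - mu)^T · [Sigma^{-1} · (x - mu)] = (-1)·(-0.0819) + (2)·(0.2412) + (0)·(0.0111) = 0.5642.

Step 4 — take square root: d = √(0.5642) ≈ 0.7511.

d(x, mu) = √(0.5642) ≈ 0.7511


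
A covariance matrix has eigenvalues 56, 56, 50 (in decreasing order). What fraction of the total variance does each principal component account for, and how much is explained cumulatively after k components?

Step 1 — total variance = trace(Sigma) = Σ λ_i = 56 + 56 + 50 = 162.

Step 2 — fraction explained by component i = λ_i / Σ λ:
  PC1: 56/162 = 0.3457
  PC2: 56/162 = 0.3457
  PC3: 50/162 = 0.3086

Step 3 — cumulative fraction after k components = (λ_1 + ... + λ_k) / Σ λ:
  k = 1: 56/162 = 0.3457
  k = 2: (56 + 56)/162 = 112/162 = 0.6914
  k = 3: (56 + 56 + 50)/162 = 162/162 = 1

Summary (fraction, with percent):

explained: PC1 0.3457 (34.57%), PC2 0.3457 (34.57%), PC3 0.3086 (30.86%);  cumulative: 0.3457, 0.6914, 1


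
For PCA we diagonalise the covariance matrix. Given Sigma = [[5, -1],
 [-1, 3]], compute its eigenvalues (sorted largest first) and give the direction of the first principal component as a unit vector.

Step 1 — characteristic polynomial of 2×2 Sigma:
  det(Sigma - λI) = λ² - trace · λ + det = 0.
  trace = 5 + 3 = 8, det = 5·3 - (-1)² = 14.
Step 2 — discriminant:
  Δ = trace² - 4·det = 64 - 56 = 8.
Step 3 — eigenvalues:
  λ = (trace ± √Δ)/2 = (8 ± 2.8284)/2,
  λ_1 = 5.4142,  λ_2 = 2.5858.

Step 4 — unit eigenvector for λ_1: solve (Sigma - λ_1 I)v = 0. First row:
  (5 - 5.4142)·v_x + (-1)·v_y = 0, i.e. (-0.4142)·v_x + (-1)·v_y = 0,
  so v ∝ (b, λ_1 - a) = (-1, 0.4142); multiply by -1 so the first entry is positive: u = (1, -0.4142).
  ||u|| = √((1)² + (-0.4142)²) = √(1.1716) ≈ 1.0824,
  v_1 = u/||u|| ≈ (0.9239, -0.3827) (||v_1|| = 1).

λ_1 = 5.4142,  λ_2 = 2.5858;  v_1 ≈ (0.9239, -0.3827)


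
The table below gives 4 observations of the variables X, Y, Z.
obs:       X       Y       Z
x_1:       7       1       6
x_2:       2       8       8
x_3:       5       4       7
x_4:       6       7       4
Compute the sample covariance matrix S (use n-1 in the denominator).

Step 1 — column means:
  mean(X) = (7 + 2 + 5 + 6) / 4 = 20/4 = 5
  mean(Y) = (1 + 8 + 4 + 7) / 4 = 20/4 = 5
  mean(Z) = (6 + 8 + 7 + 4) / 4 = 25/4 = 6.25

Step 2 — sample covariance S[i,j] = (1/(n-1)) · Σ_k (x_{k,i} - mean_i) · (x_{k,j} - mean_j), with n-1 = 3.
  S[X,X] = ((2)·(2) + (-3)·(-3) + (0)·(0) + (1)·(1)) / 3 = 14/3 = 4.6667
  S[X,Y] = ((2)·(-4) + (-3)·(3) + (0)·(-1) + (1)·(2)) / 3 = -15/3 = -5
  S[X,Z] = ((2)·(-0.25) + (-3)·(1.75) + (0)·(0.75) + (1)·(-2.25)) / 3 = -8/3 = -2.6667
  S[Y,Y] = ((-4)·(-4) + (3)·(3) + (-1)·(-1) + (2)·(2)) / 3 = 30/3 = 10
  S[Y,Z] = ((-4)·(-0.25) + (3)·(1.75) + (-1)·(0.75) + (2)·(-2.25)) / 3 = 1/3 = 0.3333
  S[Z,Z] = ((-0.25)·(-0.25) + (1.75)·(1.75) + (0.75)·(0.75) + (-2.25)·(-2.25)) / 3 = 8.75/3 = 2.9167

S is symmetric (S[j,i] = S[i,j]). Assembling:

S = [[4.6667, -5, -2.6667],
 [-5, 10, 0.3333],
 [-2.6667, 0.3333, 2.9167]]


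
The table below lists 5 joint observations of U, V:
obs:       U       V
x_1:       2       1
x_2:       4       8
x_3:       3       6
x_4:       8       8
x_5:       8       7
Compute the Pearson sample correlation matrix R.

Step 1 — column means:
  mean(U) = (2 + 4 + 3 + 8 + 8) / 5 = 25/5 = 5
  mean(V) = (1 + 8 + 6 + 8 + 7) / 5 = 30/5 = 6

Step 2 — sample variances and covariances s[i,j] = (1/(n-1)) · Σ_k (x_{k,i} - mean_i) · (x_{k,j} - mean_j), with n-1 = 4:
  s[U,U] = ((-3)·(-3) + (-1)·(-1) + (-2)·(-2) + (3)·(3) + (3)·(3)) / 4 = 32/4 = 8
  s[U,V] = ((-3)·(-5) + (-1)·(2) + (-2)·(0) + (3)·(2) + (3)·(1)) / 4 = 22/4 = 5.5
  s[V,V] = ((-5)·(-5) + (2)·(2) + (0)·(0) + (2)·(2) + (1)·(1)) / 4 = 34/4 = 8.5
  Sample standard deviations s_i = √(s[i,i]):
  s(U) = √(8) = 2.8284
  s(V) = √(8.5) = 2.9155

Step 3 — r_{ij} = s_{ij} / (s_i · s_j):
  r[U,U] = 1 (diagonal).
  r[U,V] = 5.5 / (2.8284 · 2.9155) = 5.5 / 8.2462 = 0.667
  r[V,V] = 1 (diagonal).

R is symmetric with unit diagonal. Assembling:

R = [[1, 0.667],
 [0.667, 1]]


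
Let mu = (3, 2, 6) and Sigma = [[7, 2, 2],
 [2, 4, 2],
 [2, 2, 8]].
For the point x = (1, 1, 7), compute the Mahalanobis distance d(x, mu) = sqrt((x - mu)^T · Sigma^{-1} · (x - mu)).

Step 1 — centre the observation: (x - mu) = (-2, -1, 1).

Step 2 — invert Sigma (cofactor / det for 3×3, or solve directly):
  Sigma^{-1} = [[0.1707, -0.0732, -0.0244],
 [-0.0732, 0.3171, -0.061],
 [-0.0244, -0.061, 0.1463]].

Step 3 — form the quadratic (x - mu)^T · Sigma^{-1} · (x - mu):
  Sigma^{-1} · (x - mu) = (-0.2927, -0.2317, 0.2561).
  (x - mu)^T · [Sigma^{-1} · (x - mu)] = (-2)·(-0.2927) + (-1)·(-0.2317) + (1)·(0.2561) = 1.0732.

Step 4 — take square root: d = √(1.0732) ≈ 1.0359.

d(x, mu) = √(1.0732) ≈ 1.0359


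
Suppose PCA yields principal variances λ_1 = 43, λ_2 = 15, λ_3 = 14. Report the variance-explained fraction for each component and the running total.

Step 1 — total variance = trace(Sigma) = Σ λ_i = 43 + 15 + 14 = 72.

Step 2 — fraction explained by component i = λ_i / Σ λ:
  PC1: 43/72 = 0.5972
  PC2: 15/72 = 0.2083
  PC3: 14/72 = 0.1944

Step 3 — cumulative fraction after k components = (λ_1 + ... + λ_k) / Σ λ:
  k = 1: 43/72 = 0.5972
  k = 2: (43 + 15)/72 = 58/72 = 0.8056
  k = 3: (43 + 15 + 14)/72 = 72/72 = 1

Summary (fraction, with percent):

explained: PC1 0.5972 (59.72%), PC2 0.2083 (20.83%), PC3 0.1944 (19.44%);  cumulative: 0.5972, 0.8056, 1


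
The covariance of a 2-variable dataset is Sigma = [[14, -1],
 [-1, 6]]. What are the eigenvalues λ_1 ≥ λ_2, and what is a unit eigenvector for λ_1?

Step 1 — characteristic polynomial of 2×2 Sigma:
  det(Sigma - λI) = λ² - trace · λ + det = 0.
  trace = 14 + 6 = 20, det = 14·6 - (-1)² = 83.
Step 2 — discriminant:
  Δ = trace² - 4·det = 400 - 332 = 68.
Step 3 — eigenvalues:
  λ = (trace ± √Δ)/2 = (20 ± 8.2462)/2,
  λ_1 = 14.1231,  λ_2 = 5.8769.

Step 4 — unit eigenvector for λ_1: solve (Sigma - λ_1 I)v = 0. First row:
  (14 - 14.1231)·v_x + (-1)·v_y = 0, i.e. (-0.1231)·v_x + (-1)·v_y = 0,
  so v ∝ (b, λ_1 - a) = (-1, 0.1231); multiply by -1 so the first entry is positive: u = (1, -0.1231).
  ||u|| = √((1)² + (-0.1231)²) = √(1.0152) ≈ 1.0075,
  v_1 = u/||u|| ≈ (0.9925, -0.1222) (||v_1|| = 1).

λ_1 = 14.1231,  λ_2 = 5.8769;  v_1 ≈ (0.9925, -0.1222)


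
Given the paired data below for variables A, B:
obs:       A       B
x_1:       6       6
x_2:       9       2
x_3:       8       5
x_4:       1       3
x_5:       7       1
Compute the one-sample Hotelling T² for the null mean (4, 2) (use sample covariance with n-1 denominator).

Step 1 — sample mean vector:
  mean(A) = (6 + 9 + 8 + 1 + 7) / 5 = 31/5 = 6.2
  mean(B) = (6 + 2 + 5 + 3 + 1) / 5 = 17/5 = 3.4
  x̄ = (6.2, 3.4),  deviation x̄ - mu_0 = (6.2, 3.4) - (4, 2) = (2.2, 1.4).

Step 2 — sample covariance matrix, S[i,j] = (1/(n-1)) · Σ_k (x_{k,i} - mean_i) · (x_{k,j} - mean_j), divisor n-1 = 4:
  S[A,A] = ((-0.2)·(-0.2) + (2.8)·(2.8) + (1.8)·(1.8) + (-5.2)·(-5.2) + (0.8)·(0.8)) / 4 = 38.8/4 = 9.7
  S[A,B] = ((-0.2)·(2.6) + (2.8)·(-1.4) + (1.8)·(1.6) + (-5.2)·(-0.4) + (0.8)·(-2.4)) / 4 = -1.4/4 = -0.35
  S[B,B] = ((2.6)·(2.6) + (-1.4)·(-1.4) + (1.6)·(1.6) + (-0.4)·(-0.4) + (-2.4)·(-2.4)) / 4 = 17.2/4 = 4.3
  S = [[9.7, -0.35],
 [-0.35, 4.3]].

Step 3 — invert S. det(S) = 9.7·4.3 - (-0.35)² = 41.5875.
  S^{-1} = (1/det) · [[d, -b], [-b, a]] = [[0.1034, 0.0084],
 [0.0084, 0.2332]].

Step 4 — quadratic form (x̄ - mu_0)^T · S^{-1} · (x̄ - mu_0):
  S^{-1} · (x̄ - mu_0) = (0.2393, 0.3451),
  (x̄ - mu_0)^T · [...] = (2.2)·(0.2393) + (1.4)·(0.3451) = 1.0094.

Step 5 — scale by n: T² = 5 · 1.0094 = 5.0472.

T² ≈ 5.0472


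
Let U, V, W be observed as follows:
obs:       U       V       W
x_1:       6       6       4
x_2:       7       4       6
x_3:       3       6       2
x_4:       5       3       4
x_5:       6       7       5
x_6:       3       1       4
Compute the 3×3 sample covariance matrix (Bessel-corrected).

Step 1 — column means:
  mean(U) = (6 + 7 + 3 + 5 + 6 + 3) / 6 = 30/6 = 5
  mean(V) = (6 + 4 + 6 + 3 + 7 + 1) / 6 = 27/6 = 4.5
  mean(W) = (4 + 6 + 2 + 4 + 5 + 4) / 6 = 25/6 = 4.1667

Step 2 — sample covariance S[i,j] = (1/(n-1)) · Σ_k (x_{k,i} - mean_i) · (x_{k,j} - mean_j), with n-1 = 5.
  S[U,U] = ((1)·(1) + (2)·(2) + (-2)·(-2) + (0)·(0) + (1)·(1) + (-2)·(-2)) / 5 = 14/5 = 2.8
  S[U,V] = ((1)·(1.5) + (2)·(-0.5) + (-2)·(1.5) + (0)·(-1.5) + (1)·(2.5) + (-2)·(-3.5)) / 5 = 7/5 = 1.4
  S[U,W] = ((1)·(-0.1667) + (2)·(1.8333) + (-2)·(-2.1667) + (0)·(-0.1667) + (1)·(0.8333) + (-2)·(-0.1667)) / 5 = 9/5 = 1.8
  S[V,V] = ((1.5)·(1.5) + (-0.5)·(-0.5) + (1.5)·(1.5) + (-1.5)·(-1.5) + (2.5)·(2.5) + (-3.5)·(-3.5)) / 5 = 25.5/5 = 5.1
  S[V,W] = ((1.5)·(-0.1667) + (-0.5)·(1.8333) + (1.5)·(-2.1667) + (-1.5)·(-0.1667) + (2.5)·(0.8333) + (-3.5)·(-0.1667)) / 5 = -1.5/5 = -0.3
  S[W,W] = ((-0.1667)·(-0.1667) + (1.8333)·(1.8333) + (-2.1667)·(-2.1667) + (-0.1667)·(-0.1667) + (0.8333)·(0.8333) + (-0.1667)·(-0.1667)) / 5 = 8.8333/5 = 1.7667

S is symmetric (S[j,i] = S[i,j]). Assembling:

S = [[2.8, 1.4, 1.8],
 [1.4, 5.1, -0.3],
 [1.8, -0.3, 1.7667]]


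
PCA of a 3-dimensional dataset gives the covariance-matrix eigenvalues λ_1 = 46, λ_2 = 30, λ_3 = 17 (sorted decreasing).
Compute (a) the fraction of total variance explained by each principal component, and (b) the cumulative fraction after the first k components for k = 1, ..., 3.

Step 1 — total variance = trace(Sigma) = Σ λ_i = 46 + 30 + 17 = 93.

Step 2 — fraction explained by component i = λ_i / Σ λ:
  PC1: 46/93 = 0.4946
  PC2: 30/93 = 0.3226
  PC3: 17/93 = 0.1828

Step 3 — cumulative fraction after k components = (λ_1 + ... + λ_k) / Σ λ:
  k = 1: 46/93 = 0.4946
  k = 2: (46 + 30)/93 = 76/93 = 0.8172
  k = 3: (46 + 30 + 17)/93 = 93/93 = 1

Summary (fraction, with percent):

explained: PC1 0.4946 (49.46%), PC2 0.3226 (32.26%), PC3 0.1828 (18.28%);  cumulative: 0.4946, 0.8172, 1


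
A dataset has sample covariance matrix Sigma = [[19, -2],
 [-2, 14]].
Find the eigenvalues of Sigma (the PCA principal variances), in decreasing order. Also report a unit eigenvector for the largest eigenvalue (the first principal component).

Step 1 — characteristic polynomial of 2×2 Sigma:
  det(Sigma - λI) = λ² - trace · λ + det = 0.
  trace = 19 + 14 = 33, det = 19·14 - (-2)² = 262.
Step 2 — discriminant:
  Δ = trace² - 4·det = 1089 - 1048 = 41.
Step 3 — eigenvalues:
  λ = (trace ± √Δ)/2 = (33 ± 6.4031)/2,
  λ_1 = 19.7016,  λ_2 = 13.2984.

Step 4 — unit eigenvector for λ_1: solve (Sigma - λ_1 I)v = 0. First row:
  (19 - 19.7016)·v_x + (-2)·v_y = 0, i.e. (-0.7016)·v_x + (-2)·v_y = 0,
  so v ∝ (b, λ_1 - a) = (-2, 0.7016); multiply by -1 so the first entry is positive: u = (2, -0.7016).
  ||u|| = √((2)² + (-0.7016)²) = √(4.4922) ≈ 2.1195,
  v_1 = u/||u|| ≈ (0.9436, -0.331) (||v_1|| = 1).

λ_1 = 19.7016,  λ_2 = 13.2984;  v_1 ≈ (0.9436, -0.331)


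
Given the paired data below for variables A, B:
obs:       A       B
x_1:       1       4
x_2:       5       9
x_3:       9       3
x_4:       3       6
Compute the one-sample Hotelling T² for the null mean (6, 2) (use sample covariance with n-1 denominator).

Step 1 — sample mean vector:
  mean(A) = (1 + 5 + 9 + 3) / 4 = 18/4 = 4.5
  mean(B) = (4 + 9 + 3 + 6) / 4 = 22/4 = 5.5
  x̄ = (4.5, 5.5),  deviation x̄ - mu_0 = (4.5, 5.5) - (6, 2) = (-1.5, 3.5).

Step 2 — sample covariance matrix, S[i,j] = (1/(n-1)) · Σ_k (x_{k,i} - mean_i) · (x_{k,j} - mean_j), divisor n-1 = 3:
  S[A,A] = ((-3.5)·(-3.5) + (0.5)·(0.5) + (4.5)·(4.5) + (-1.5)·(-1.5)) / 3 = 35/3 = 11.6667
  S[A,B] = ((-3.5)·(-1.5) + (0.5)·(3.5) + (4.5)·(-2.5) + (-1.5)·(0.5)) / 3 = -5/3 = -1.6667
  S[B,B] = ((-1.5)·(-1.5) + (3.5)·(3.5) + (-2.5)·(-2.5) + (0.5)·(0.5)) / 3 = 21/3 = 7
  S = [[11.6667, -1.6667],
 [-1.6667, 7]].

Step 3 — invert S. det(S) = 11.6667·7 - (-1.6667)² = 78.8889.
  S^{-1} = (1/det) · [[d, -b], [-b, a]] = [[0.0887, 0.0211],
 [0.0211, 0.1479]].

Step 4 — quadratic form (x̄ - mu_0)^T · S^{-1} · (x̄ - mu_0):
  S^{-1} · (x̄ - mu_0) = (-0.0592, 0.4859),
  (x̄ - mu_0)^T · [...] = (-1.5)·(-0.0592) + (3.5)·(0.4859) = 1.7894.

Step 5 — scale by n: T² = 4 · 1.7894 = 7.1577.

T² ≈ 7.1577


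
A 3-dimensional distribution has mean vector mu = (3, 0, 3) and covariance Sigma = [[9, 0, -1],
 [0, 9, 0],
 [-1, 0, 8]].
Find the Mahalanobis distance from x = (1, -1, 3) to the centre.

Step 1 — centre the observation: (x - mu) = (-2, -1, 0).

Step 2 — invert Sigma (cofactor / det for 3×3, or solve directly):
  Sigma^{-1} = [[0.1127, 0, 0.0141],
 [0, 0.1111, 0],
 [0.0141, 0, 0.1268]].

Step 3 — form the quadratic (x - mu)^T · Sigma^{-1} · (x - mu):
  Sigma^{-1} · (x - mu) = (-0.2254, -0.1111, -0.0282).
  (x - mu)^T · [Sigma^{-1} · (x - mu)] = (-2)·(-0.2254) + (-1)·(-0.1111) + (0)·(-0.0282) = 0.5618.

Step 4 — take square root: d = √(0.5618) ≈ 0.7495.

d(x, mu) = √(0.5618) ≈ 0.7495


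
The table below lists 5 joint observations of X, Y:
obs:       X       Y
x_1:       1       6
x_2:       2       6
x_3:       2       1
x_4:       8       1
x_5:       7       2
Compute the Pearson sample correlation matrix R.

Step 1 — column means:
  mean(X) = (1 + 2 + 2 + 8 + 7) / 5 = 20/5 = 4
  mean(Y) = (6 + 6 + 1 + 1 + 2) / 5 = 16/5 = 3.2

Step 2 — sample variances and covariances s[i,j] = (1/(n-1)) · Σ_k (x_{k,i} - mean_i) · (x_{k,j} - mean_j), with n-1 = 4:
  s[X,X] = ((-3)·(-3) + (-2)·(-2) + (-2)·(-2) + (4)·(4) + (3)·(3)) / 4 = 42/4 = 10.5
  s[X,Y] = ((-3)·(2.8) + (-2)·(2.8) + (-2)·(-2.2) + (4)·(-2.2) + (3)·(-1.2)) / 4 = -22/4 = -5.5
  s[Y,Y] = ((2.8)·(2.8) + (2.8)·(2.8) + (-2.2)·(-2.2) + (-2.2)·(-2.2) + (-1.2)·(-1.2)) / 4 = 26.8/4 = 6.7
  Sample standard deviations s_i = √(s[i,i]):
  s(X) = √(10.5) = 3.2404
  s(Y) = √(6.7) = 2.5884

Step 3 — r_{ij} = s_{ij} / (s_i · s_j):
  r[X,X] = 1 (diagonal).
  r[X,Y] = -5.5 / (3.2404 · 2.5884) = -5.5 / 8.3875 = -0.6557
  r[Y,Y] = 1 (diagonal).

R is symmetric with unit diagonal. Assembling:

R = [[1, -0.6557],
 [-0.6557, 1]]


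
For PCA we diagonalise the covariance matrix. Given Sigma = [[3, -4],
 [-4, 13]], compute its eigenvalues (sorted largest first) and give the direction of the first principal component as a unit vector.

Step 1 — characteristic polynomial of 2×2 Sigma:
  det(Sigma - λI) = λ² - trace · λ + det = 0.
  trace = 3 + 13 = 16, det = 3·13 - (-4)² = 23.
Step 2 — discriminant:
  Δ = trace² - 4·det = 256 - 92 = 164.
Step 3 — eigenvalues:
  λ = (trace ± √Δ)/2 = (16 ± 12.8062)/2,
  λ_1 = 14.4031,  λ_2 = 1.5969.

Step 4 — unit eigenvector for λ_1: solve (Sigma - λ_1 I)v = 0. First row:
  (3 - 14.4031)·v_x + (-4)·v_y = 0, i.e. (-11.4031)·v_x + (-4)·v_y = 0,
  so v ∝ (b, λ_1 - a) = (-4, 11.4031); multiply by -1 so the first entry is positive: u = (4, -11.4031).
  ||u|| = √((4)² + (-11.4031)²) = √(146.0312) ≈ 12.0843,
  v_1 = u/||u|| ≈ (0.331, -0.9436) (||v_1|| = 1).

λ_1 = 14.4031,  λ_2 = 1.5969;  v_1 ≈ (0.331, -0.9436)


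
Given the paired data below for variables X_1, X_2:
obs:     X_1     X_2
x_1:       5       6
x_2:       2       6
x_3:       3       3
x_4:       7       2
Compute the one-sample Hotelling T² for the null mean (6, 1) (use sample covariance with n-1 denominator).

Step 1 — sample mean vector:
  mean(X_1) = (5 + 2 + 3 + 7) / 4 = 17/4 = 4.25
  mean(X_2) = (6 + 6 + 3 + 2) / 4 = 17/4 = 4.25
  x̄ = (4.25, 4.25),  deviation x̄ - mu_0 = (4.25, 4.25) - (6, 1) = (-1.75, 3.25).

Step 2 — sample covariance matrix, S[i,j] = (1/(n-1)) · Σ_k (x_{k,i} - mean_i) · (x_{k,j} - mean_j), divisor n-1 = 3:
  S[X_1,X_1] = ((0.75)·(0.75) + (-2.25)·(-2.25) + (-1.25)·(-1.25) + (2.75)·(2.75)) / 3 = 14.75/3 = 4.9167
  S[X_1,X_2] = ((0.75)·(1.75) + (-2.25)·(1.75) + (-1.25)·(-1.25) + (2.75)·(-2.25)) / 3 = -7.25/3 = -2.4167
  S[X_2,X_2] = ((1.75)·(1.75) + (1.75)·(1.75) + (-1.25)·(-1.25) + (-2.25)·(-2.25)) / 3 = 12.75/3 = 4.25
  S = [[4.9167, -2.4167],
 [-2.4167, 4.25]].

Step 3 — invert S. det(S) = 4.9167·4.25 - (-2.4167)² = 15.0556.
  S^{-1} = (1/det) · [[d, -b], [-b, a]] = [[0.2823, 0.1605],
 [0.1605, 0.3266]].

Step 4 — quadratic form (x̄ - mu_0)^T · S^{-1} · (x̄ - mu_0):
  S^{-1} · (x̄ - mu_0) = (0.0277, 0.7804),
  (x̄ - mu_0)^T · [...] = (-1.75)·(0.0277) + (3.25)·(0.7804) = 2.488.

Step 5 — scale by n: T² = 4 · 2.488 = 9.952.

T² ≈ 9.952


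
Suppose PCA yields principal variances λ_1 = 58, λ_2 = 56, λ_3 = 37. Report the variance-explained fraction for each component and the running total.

Step 1 — total variance = trace(Sigma) = Σ λ_i = 58 + 56 + 37 = 151.

Step 2 — fraction explained by component i = λ_i / Σ λ:
  PC1: 58/151 = 0.3841
  PC2: 56/151 = 0.3709
  PC3: 37/151 = 0.245

Step 3 — cumulative fraction after k components = (λ_1 + ... + λ_k) / Σ λ:
  k = 1: 58/151 = 0.3841
  k = 2: (58 + 56)/151 = 114/151 = 0.755
  k = 3: (58 + 56 + 37)/151 = 151/151 = 1

Summary (fraction, with percent):

explained: PC1 0.3841 (38.41%), PC2 0.3709 (37.09%), PC3 0.245 (24.5%);  cumulative: 0.3841, 0.755, 1


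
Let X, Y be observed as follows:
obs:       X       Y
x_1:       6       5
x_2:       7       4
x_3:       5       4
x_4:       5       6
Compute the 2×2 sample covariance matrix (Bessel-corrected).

Step 1 — column means:
  mean(X) = (6 + 7 + 5 + 5) / 4 = 23/4 = 5.75
  mean(Y) = (5 + 4 + 4 + 6) / 4 = 19/4 = 4.75

Step 2 — sample covariance S[i,j] = (1/(n-1)) · Σ_k (x_{k,i} - mean_i) · (x_{k,j} - mean_j), with n-1 = 3.
  S[X,X] = ((0.25)·(0.25) + (1.25)·(1.25) + (-0.75)·(-0.75) + (-0.75)·(-0.75)) / 3 = 2.75/3 = 0.9167
  S[X,Y] = ((0.25)·(0.25) + (1.25)·(-0.75) + (-0.75)·(-0.75) + (-0.75)·(1.25)) / 3 = -1.25/3 = -0.4167
  S[Y,Y] = ((0.25)·(0.25) + (-0.75)·(-0.75) + (-0.75)·(-0.75) + (1.25)·(1.25)) / 3 = 2.75/3 = 0.9167

S is symmetric (S[j,i] = S[i,j]). Assembling:

S = [[0.9167, -0.4167],
 [-0.4167, 0.9167]]


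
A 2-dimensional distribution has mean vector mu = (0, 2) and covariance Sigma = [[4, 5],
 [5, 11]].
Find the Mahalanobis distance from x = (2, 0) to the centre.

Step 1 — centre the observation: (x - mu) = (2, -2).

Step 2 — invert Sigma. det(Sigma) = 4·11 - (5)² = 19.
  Sigma^{-1} = (1/det) · [[d, -b], [-b, a]] = [[0.5789, -0.2632],
 [-0.2632, 0.2105]].

Step 3 — form the quadratic (x - mu)^T · Sigma^{-1} · (x - mu):
  Sigma^{-1} · (x - mu) = (1.6842, -0.9474).
  (x - mu)^T · [Sigma^{-1} · (x - mu)] = (2)·(1.6842) + (-2)·(-0.9474) = 5.2632.

Step 4 — take square root: d = √(5.2632) ≈ 2.2942.

d(x, mu) = √(5.2632) ≈ 2.2942


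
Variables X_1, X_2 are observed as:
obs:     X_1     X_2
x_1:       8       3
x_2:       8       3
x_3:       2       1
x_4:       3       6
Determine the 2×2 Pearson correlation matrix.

Step 1 — column means:
  mean(X_1) = (8 + 8 + 2 + 3) / 4 = 21/4 = 5.25
  mean(X_2) = (3 + 3 + 1 + 6) / 4 = 13/4 = 3.25

Step 2 — sample variances and covariances s[i,j] = (1/(n-1)) · Σ_k (x_{k,i} - mean_i) · (x_{k,j} - mean_j), with n-1 = 3:
  s[X_1,X_1] = ((2.75)·(2.75) + (2.75)·(2.75) + (-3.25)·(-3.25) + (-2.25)·(-2.25)) / 3 = 30.75/3 = 10.25
  s[X_1,X_2] = ((2.75)·(-0.25) + (2.75)·(-0.25) + (-3.25)·(-2.25) + (-2.25)·(2.75)) / 3 = -0.25/3 = -0.0833
  s[X_2,X_2] = ((-0.25)·(-0.25) + (-0.25)·(-0.25) + (-2.25)·(-2.25) + (2.75)·(2.75)) / 3 = 12.75/3 = 4.25
  Sample standard deviations s_i = √(s[i,i]):
  s(X_1) = √(10.25) = 3.2016
  s(X_2) = √(4.25) = 2.0616

Step 3 — r_{ij} = s_{ij} / (s_i · s_j):
  r[X_1,X_1] = 1 (diagonal).
  r[X_1,X_2] = -0.0833 / (3.2016 · 2.0616) = -0.0833 / 6.6002 = -0.0126
  r[X_2,X_2] = 1 (diagonal).

R is symmetric with unit diagonal. Assembling:

R = [[1, -0.0126],
 [-0.0126, 1]]


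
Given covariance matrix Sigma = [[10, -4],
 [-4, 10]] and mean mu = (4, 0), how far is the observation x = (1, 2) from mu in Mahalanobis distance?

Step 1 — centre the observation: (x - mu) = (-3, 2).

Step 2 — invert Sigma. det(Sigma) = 10·10 - (-4)² = 84.
  Sigma^{-1} = (1/det) · [[d, -b], [-b, a]] = [[0.119, 0.0476],
 [0.0476, 0.119]].

Step 3 — form the quadratic (x - mu)^T · Sigma^{-1} · (x - mu):
  Sigma^{-1} · (x - mu) = (-0.2619, 0.0952).
  (x - mu)^T · [Sigma^{-1} · (x - mu)] = (-3)·(-0.2619) + (2)·(0.0952) = 0.9762.

Step 4 — take square root: d = √(0.9762) ≈ 0.988.

d(x, mu) = √(0.9762) ≈ 0.988


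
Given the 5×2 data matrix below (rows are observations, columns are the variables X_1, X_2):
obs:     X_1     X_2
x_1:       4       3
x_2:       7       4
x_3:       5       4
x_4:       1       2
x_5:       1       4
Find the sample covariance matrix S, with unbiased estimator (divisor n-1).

Step 1 — column means:
  mean(X_1) = (4 + 7 + 5 + 1 + 1) / 5 = 18/5 = 3.6
  mean(X_2) = (3 + 4 + 4 + 2 + 4) / 5 = 17/5 = 3.4

Step 2 — sample covariance S[i,j] = (1/(n-1)) · Σ_k (x_{k,i} - mean_i) · (x_{k,j} - mean_j), with n-1 = 4.
  S[X_1,X_1] = ((0.4)·(0.4) + (3.4)·(3.4) + (1.4)·(1.4) + (-2.6)·(-2.6) + (-2.6)·(-2.6)) / 4 = 27.2/4 = 6.8
  S[X_1,X_2] = ((0.4)·(-0.4) + (3.4)·(0.6) + (1.4)·(0.6) + (-2.6)·(-1.4) + (-2.6)·(0.6)) / 4 = 4.8/4 = 1.2
  S[X_2,X_2] = ((-0.4)·(-0.4) + (0.6)·(0.6) + (0.6)·(0.6) + (-1.4)·(-1.4) + (0.6)·(0.6)) / 4 = 3.2/4 = 0.8

S is symmetric (S[j,i] = S[i,j]). Assembling:

S = [[6.8, 1.2],
 [1.2, 0.8]]


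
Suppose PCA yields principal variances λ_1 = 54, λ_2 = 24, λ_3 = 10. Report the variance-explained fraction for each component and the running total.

Step 1 — total variance = trace(Sigma) = Σ λ_i = 54 + 24 + 10 = 88.

Step 2 — fraction explained by component i = λ_i / Σ λ:
  PC1: 54/88 = 0.6136
  PC2: 24/88 = 0.2727
  PC3: 10/88 = 0.1136

Step 3 — cumulative fraction after k components = (λ_1 + ... + λ_k) / Σ λ:
  k = 1: 54/88 = 0.6136
  k = 2: (54 + 24)/88 = 78/88 = 0.8864
  k = 3: (54 + 24 + 10)/88 = 88/88 = 1

Summary (fraction, with percent):

explained: PC1 0.6136 (61.36%), PC2 0.2727 (27.27%), PC3 0.1136 (11.36%);  cumulative: 0.6136, 0.8864, 1


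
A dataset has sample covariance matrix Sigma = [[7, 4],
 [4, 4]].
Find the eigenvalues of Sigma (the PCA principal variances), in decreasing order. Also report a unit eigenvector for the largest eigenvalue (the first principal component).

Step 1 — characteristic polynomial of 2×2 Sigma:
  det(Sigma - λI) = λ² - trace · λ + det = 0.
  trace = 7 + 4 = 11, det = 7·4 - (4)² = 12.
Step 2 — discriminant:
  Δ = trace² - 4·det = 121 - 48 = 73.
Step 3 — eigenvalues:
  λ = (trace ± √Δ)/2 = (11 ± 8.544)/2,
  λ_1 = 9.772,  λ_2 = 1.228.

Step 4 — unit eigenvector for λ_1: solve (Sigma - λ_1 I)v = 0. First row:
  (7 - 9.772)·v_x + (4)·v_y = 0, i.e. (-2.772)·v_x + (4)·v_y = 0,
  so v ∝ (b, λ_1 - a) = (4, 2.772) = u.
  ||u|| = √((4)² + (2.772)²) = √(23.684) ≈ 4.8666,
  v_1 = u/||u|| ≈ (0.8219, 0.5696) (||v_1|| = 1).

λ_1 = 9.772,  λ_2 = 1.228;  v_1 ≈ (0.8219, 0.5696)


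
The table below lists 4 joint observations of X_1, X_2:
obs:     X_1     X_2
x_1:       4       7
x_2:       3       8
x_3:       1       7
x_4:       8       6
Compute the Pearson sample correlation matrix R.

Step 1 — column means:
  mean(X_1) = (4 + 3 + 1 + 8) / 4 = 16/4 = 4
  mean(X_2) = (7 + 8 + 7 + 6) / 4 = 28/4 = 7

Step 2 — sample variances and covariances s[i,j] = (1/(n-1)) · Σ_k (x_{k,i} - mean_i) · (x_{k,j} - mean_j), with n-1 = 3:
  s[X_1,X_1] = ((0)·(0) + (-1)·(-1) + (-3)·(-3) + (4)·(4)) / 3 = 26/3 = 8.6667
  s[X_1,X_2] = ((0)·(0) + (-1)·(1) + (-3)·(0) + (4)·(-1)) / 3 = -5/3 = -1.6667
  s[X_2,X_2] = ((0)·(0) + (1)·(1) + (0)·(0) + (-1)·(-1)) / 3 = 2/3 = 0.6667
  Sample standard deviations s_i = √(s[i,i]):
  s(X_1) = √(8.6667) = 2.9439
  s(X_2) = √(0.6667) = 0.8165

Step 3 — r_{ij} = s_{ij} / (s_i · s_j):
  r[X_1,X_1] = 1 (diagonal).
  r[X_1,X_2] = -1.6667 / (2.9439 · 0.8165) = -1.6667 / 2.4037 = -0.6934
  r[X_2,X_2] = 1 (diagonal).

R is symmetric with unit diagonal. Assembling:

R = [[1, -0.6934],
 [-0.6934, 1]]


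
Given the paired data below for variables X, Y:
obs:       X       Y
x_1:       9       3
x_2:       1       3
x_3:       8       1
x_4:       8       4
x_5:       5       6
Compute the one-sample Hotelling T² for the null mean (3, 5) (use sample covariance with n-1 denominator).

Step 1 — sample mean vector:
  mean(X) = (9 + 1 + 8 + 8 + 5) / 5 = 31/5 = 6.2
  mean(Y) = (3 + 3 + 1 + 4 + 6) / 5 = 17/5 = 3.4
  x̄ = (6.2, 3.4),  deviation x̄ - mu_0 = (6.2, 3.4) - (3, 5) = (3.2, -1.6).

Step 2 — sample covariance matrix, S[i,j] = (1/(n-1)) · Σ_k (x_{k,i} - mean_i) · (x_{k,j} - mean_j), divisor n-1 = 4:
  S[X,X] = ((2.8)·(2.8) + (-5.2)·(-5.2) + (1.8)·(1.8) + (1.8)·(1.8) + (-1.2)·(-1.2)) / 4 = 42.8/4 = 10.7
  S[X,Y] = ((2.8)·(-0.4) + (-5.2)·(-0.4) + (1.8)·(-2.4) + (1.8)·(0.6) + (-1.2)·(2.6)) / 4 = -5.4/4 = -1.35
  S[Y,Y] = ((-0.4)·(-0.4) + (-0.4)·(-0.4) + (-2.4)·(-2.4) + (0.6)·(0.6) + (2.6)·(2.6)) / 4 = 13.2/4 = 3.3
  S = [[10.7, -1.35],
 [-1.35, 3.3]].

Step 3 — invert S. det(S) = 10.7·3.3 - (-1.35)² = 33.4875.
  S^{-1} = (1/det) · [[d, -b], [-b, a]] = [[0.0985, 0.0403],
 [0.0403, 0.3195]].

Step 4 — quadratic form (x̄ - mu_0)^T · S^{-1} · (x̄ - mu_0):
  S^{-1} · (x̄ - mu_0) = (0.2508, -0.3822),
  (x̄ - mu_0)^T · [...] = (3.2)·(0.2508) + (-1.6)·(-0.3822) = 1.4143.

Step 5 — scale by n: T² = 5 · 1.4143 = 7.0713.

T² ≈ 7.0713


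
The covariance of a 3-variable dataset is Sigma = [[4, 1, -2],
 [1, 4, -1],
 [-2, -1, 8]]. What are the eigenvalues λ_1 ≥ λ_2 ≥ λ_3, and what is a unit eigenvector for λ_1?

Step 1 — characteristic polynomial p(λ) = det(λI - Sigma) = λ³ - tr·λ² + c_1·λ - det, where tr = trace, c_1 = sum of the principal 2×2 minors, det = det(Sigma):
  tr = 4 + 4 + 8 = 16,
  c_1 = (4·4 - (1)²) + (4·8 - (-2)²) + (4·8 - (-1)²) = 15 + 28 + 31 = 74,
  det = 4·(4·8 - (-1)²) - (1)·((1)·8 - (-1)·(-2)) + (-2)·((1)·(-1) - 4·(-2)) = 4·(31) - (1)·(6) + (-2)·(7) = 104.
  So p(λ) = λ³ - 16λ² + 74λ - 104.
Step 2 — look for an integer root (rational root theorem: any rational root is an integer divisor of 104). Testing λ = 4:
  p(4) = 64 - 256 + 296 - 104 = 0  ✓
  Dividing out (λ - 4): p(λ) = (λ - 4)(λ² - 12λ + 26).
Step 3 — remaining eigenvalues from the quadratic λ² - 12λ + 26 = 0:
  Δ = 12² - 4·26 = 144 - 104 = 40,  λ = (12 ± √40)/2 = (12 ± 6.3246)/2 ≈ 9.1623 or 2.8377.
  Sorted: λ_1 = 9.1623,  λ_2 = 4,  λ_3 = 2.8377  (check: sum = 16 = tr ✓).

Step 4 — unit eigenvector for λ_1 ≈ 9.1623: v spans the null space of (Sigma - λ_1 I), whose rows are
  r_1 = (-5.1623, 1, -2),  r_2 = (1, -5.1623, -1),  r_3 = (-2, -1, -1.1623).
  v is orthogonal to every row, so take v ∝ r_1 × r_2 = ((1)·(-1) - (-2)·(-5.1623), (-2)·(1) - (-5.1623)·(-1), (-5.1623)·(-5.1623) - (1)·(1)) ≈ (-11.3246, -7.1623, 25.6491).
  Rescale (multiply by -1 so the first nonzero entry is positive): u = (11.3246, 7.1623, -25.6491).
  ||u|| = √((11.3246)² + (7.1623)² + (-25.6491)²) = √(837.4207) ≈ 28.9382,  v_1 = u/||u|| ≈ (0.3913, 0.2475, -0.8863) (||v_1|| = 1).

λ_1 = 9.1623,  λ_2 = 4,  λ_3 = 2.8377;  v_1 ≈ (0.3913, 0.2475, -0.8863)


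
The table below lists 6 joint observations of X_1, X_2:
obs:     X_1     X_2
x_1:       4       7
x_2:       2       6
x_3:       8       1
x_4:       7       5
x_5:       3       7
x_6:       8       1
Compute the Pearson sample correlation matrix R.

Step 1 — column means:
  mean(X_1) = (4 + 2 + 8 + 7 + 3 + 8) / 6 = 32/6 = 5.3333
  mean(X_2) = (7 + 6 + 1 + 5 + 7 + 1) / 6 = 27/6 = 4.5

Step 2 — sample variances and covariances s[i,j] = (1/(n-1)) · Σ_k (x_{k,i} - mean_i) · (x_{k,j} - mean_j), with n-1 = 5:
  s[X_1,X_1] = ((-1.3333)·(-1.3333) + (-3.3333)·(-3.3333) + (2.6667)·(2.6667) + (1.6667)·(1.6667) + (-2.3333)·(-2.3333) + (2.6667)·(2.6667)) / 5 = 35.3333/5 = 7.0667
  s[X_1,X_2] = ((-1.3333)·(2.5) + (-3.3333)·(1.5) + (2.6667)·(-3.5) + (1.6667)·(0.5) + (-2.3333)·(2.5) + (2.6667)·(-3.5)) / 5 = -32/5 = -6.4
  s[X_2,X_2] = ((2.5)·(2.5) + (1.5)·(1.5) + (-3.5)·(-3.5) + (0.5)·(0.5) + (2.5)·(2.5) + (-3.5)·(-3.5)) / 5 = 39.5/5 = 7.9
  Sample standard deviations s_i = √(s[i,i]):
  s(X_1) = √(7.0667) = 2.6583
  s(X_2) = √(7.9) = 2.8107

Step 3 — r_{ij} = s_{ij} / (s_i · s_j):
  r[X_1,X_1] = 1 (diagonal).
  r[X_1,X_2] = -6.4 / (2.6583 · 2.8107) = -6.4 / 7.4717 = -0.8566
  r[X_2,X_2] = 1 (diagonal).

R is symmetric with unit diagonal. Assembling:

R = [[1, -0.8566],
 [-0.8566, 1]]


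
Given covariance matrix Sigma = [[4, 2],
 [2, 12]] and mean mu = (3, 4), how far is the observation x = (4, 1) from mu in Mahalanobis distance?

Step 1 — centre the observation: (x - mu) = (1, -3).

Step 2 — invert Sigma. det(Sigma) = 4·12 - (2)² = 44.
  Sigma^{-1} = (1/det) · [[d, -b], [-b, a]] = [[0.2727, -0.0455],
 [-0.0455, 0.0909]].

Step 3 — form the quadratic (x - mu)^T · Sigma^{-1} · (x - mu):
  Sigma^{-1} · (x - mu) = (0.4091, -0.3182).
  (x - mu)^T · [Sigma^{-1} · (x - mu)] = (1)·(0.4091) + (-3)·(-0.3182) = 1.3636.

Step 4 — take square root: d = √(1.3636) ≈ 1.1677.

d(x, mu) = √(1.3636) ≈ 1.1677


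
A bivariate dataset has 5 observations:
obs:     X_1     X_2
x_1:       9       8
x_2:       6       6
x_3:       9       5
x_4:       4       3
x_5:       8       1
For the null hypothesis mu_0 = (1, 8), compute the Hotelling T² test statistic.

Step 1 — sample mean vector:
  mean(X_1) = (9 + 6 + 9 + 4 + 8) / 5 = 36/5 = 7.2
  mean(X_2) = (8 + 6 + 5 + 3 + 1) / 5 = 23/5 = 4.6
  x̄ = (7.2, 4.6),  deviation x̄ - mu_0 = (7.2, 4.6) - (1, 8) = (6.2, -3.4).

Step 2 — sample covariance matrix, S[i,j] = (1/(n-1)) · Σ_k (x_{k,i} - mean_i) · (x_{k,j} - mean_j), divisor n-1 = 4:
  S[X_1,X_1] = ((1.8)·(1.8) + (-1.2)·(-1.2) + (1.8)·(1.8) + (-3.2)·(-3.2) + (0.8)·(0.8)) / 4 = 18.8/4 = 4.7
  S[X_1,X_2] = ((1.8)·(3.4) + (-1.2)·(1.4) + (1.8)·(0.4) + (-3.2)·(-1.6) + (0.8)·(-3.6)) / 4 = 7.4/4 = 1.85
  S[X_2,X_2] = ((3.4)·(3.4) + (1.4)·(1.4) + (0.4)·(0.4) + (-1.6)·(-1.6) + (-3.6)·(-3.6)) / 4 = 29.2/4 = 7.3
  S = [[4.7, 1.85],
 [1.85, 7.3]].

Step 3 — invert S. det(S) = 4.7·7.3 - (1.85)² = 30.8875.
  S^{-1} = (1/det) · [[d, -b], [-b, a]] = [[0.2363, -0.0599],
 [-0.0599, 0.1522]].

Step 4 — quadratic form (x̄ - mu_0)^T · S^{-1} · (x̄ - mu_0):
  S^{-1} · (x̄ - mu_0) = (1.669, -0.8887),
  (x̄ - mu_0)^T · [...] = (6.2)·(1.669) + (-3.4)·(-0.8887) = 13.3692.

Step 5 — scale by n: T² = 5 · 13.3692 = 66.8458.

T² ≈ 66.8458


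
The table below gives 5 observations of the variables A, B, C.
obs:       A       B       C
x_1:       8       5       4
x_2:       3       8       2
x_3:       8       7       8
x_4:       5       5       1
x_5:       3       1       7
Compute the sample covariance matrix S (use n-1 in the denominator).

Step 1 — column means:
  mean(A) = (8 + 3 + 8 + 5 + 3) / 5 = 27/5 = 5.4
  mean(B) = (5 + 8 + 7 + 5 + 1) / 5 = 26/5 = 5.2
  mean(C) = (4 + 2 + 8 + 1 + 7) / 5 = 22/5 = 4.4

Step 2 — sample covariance S[i,j] = (1/(n-1)) · Σ_k (x_{k,i} - mean_i) · (x_{k,j} - mean_j), with n-1 = 4.
  S[A,A] = ((2.6)·(2.6) + (-2.4)·(-2.4) + (2.6)·(2.6) + (-0.4)·(-0.4) + (-2.4)·(-2.4)) / 4 = 25.2/4 = 6.3
  S[A,B] = ((2.6)·(-0.2) + (-2.4)·(2.8) + (2.6)·(1.8) + (-0.4)·(-0.2) + (-2.4)·(-4.2)) / 4 = 7.6/4 = 1.9
  S[A,C] = ((2.6)·(-0.4) + (-2.4)·(-2.4) + (2.6)·(3.6) + (-0.4)·(-3.4) + (-2.4)·(2.6)) / 4 = 9.2/4 = 2.3
  S[B,B] = ((-0.2)·(-0.2) + (2.8)·(2.8) + (1.8)·(1.8) + (-0.2)·(-0.2) + (-4.2)·(-4.2)) / 4 = 28.8/4 = 7.2
  S[B,C] = ((-0.2)·(-0.4) + (2.8)·(-2.4) + (1.8)·(3.6) + (-0.2)·(-3.4) + (-4.2)·(2.6)) / 4 = -10.4/4 = -2.6
  S[C,C] = ((-0.4)·(-0.4) + (-2.4)·(-2.4) + (3.6)·(3.6) + (-3.4)·(-3.4) + (2.6)·(2.6)) / 4 = 37.2/4 = 9.3

S is symmetric (S[j,i] = S[i,j]). Assembling:

S = [[6.3, 1.9, 2.3],
 [1.9, 7.2, -2.6],
 [2.3, -2.6, 9.3]]


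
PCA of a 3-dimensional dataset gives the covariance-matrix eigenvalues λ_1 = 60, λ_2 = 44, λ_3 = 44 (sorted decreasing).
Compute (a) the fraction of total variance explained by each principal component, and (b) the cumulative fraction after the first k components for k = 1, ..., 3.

Step 1 — total variance = trace(Sigma) = Σ λ_i = 60 + 44 + 44 = 148.

Step 2 — fraction explained by component i = λ_i / Σ λ:
  PC1: 60/148 = 0.4054
  PC2: 44/148 = 0.2973
  PC3: 44/148 = 0.2973

Step 3 — cumulative fraction after k components = (λ_1 + ... + λ_k) / Σ λ:
  k = 1: 60/148 = 0.4054
  k = 2: (60 + 44)/148 = 104/148 = 0.7027
  k = 3: (60 + 44 + 44)/148 = 148/148 = 1

Summary (fraction, with percent):

explained: PC1 0.4054 (40.54%), PC2 0.2973 (29.73%), PC3 0.2973 (29.73%);  cumulative: 0.4054, 0.7027, 1


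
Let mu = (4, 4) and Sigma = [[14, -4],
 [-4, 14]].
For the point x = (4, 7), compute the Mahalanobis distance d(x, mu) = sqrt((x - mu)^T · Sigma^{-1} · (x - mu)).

Step 1 — centre the observation: (x - mu) = (0, 3).

Step 2 — invert Sigma. det(Sigma) = 14·14 - (-4)² = 180.
  Sigma^{-1} = (1/det) · [[d, -b], [-b, a]] = [[0.0778, 0.0222],
 [0.0222, 0.0778]].

Step 3 — form the quadratic (x - mu)^T · Sigma^{-1} · (x - mu):
  Sigma^{-1} · (x - mu) = (0.0667, 0.2333).
  (x - mu)^T · [Sigma^{-1} · (x - mu)] = (0)·(0.0667) + (3)·(0.2333) = 0.7.

Step 4 — take square root: d = √(0.7) ≈ 0.8367.

d(x, mu) = √(0.7) ≈ 0.8367


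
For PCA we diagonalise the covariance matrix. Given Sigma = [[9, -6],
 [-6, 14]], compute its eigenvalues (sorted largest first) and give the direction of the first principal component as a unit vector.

Step 1 — characteristic polynomial of 2×2 Sigma:
  det(Sigma - λI) = λ² - trace · λ + det = 0.
  trace = 9 + 14 = 23, det = 9·14 - (-6)² = 90.
Step 2 — discriminant:
  Δ = trace² - 4·det = 529 - 360 = 169.
Step 3 — eigenvalues:
  λ = (trace ± √Δ)/2 = (23 ± 13)/2,
  λ_1 = 18,  λ_2 = 5.

Step 4 — unit eigenvector for λ_1: solve (Sigma - λ_1 I)v = 0. First row:
  (9 - 18)·v_x + (-6)·v_y = 0, i.e. (-9)·v_x + (-6)·v_y = 0,
  so v ∝ (b, λ_1 - a) = (-6, 9); multiply by -1 so the first entry is positive: u = (6, -9).
  ||u|| = √((6)² + (-9)²) = √(117) ≈ 10.8167,
  v_1 = u/||u|| ≈ (0.5547, -0.8321) (||v_1|| = 1).

λ_1 = 18,  λ_2 = 5;  v_1 ≈ (0.5547, -0.8321)


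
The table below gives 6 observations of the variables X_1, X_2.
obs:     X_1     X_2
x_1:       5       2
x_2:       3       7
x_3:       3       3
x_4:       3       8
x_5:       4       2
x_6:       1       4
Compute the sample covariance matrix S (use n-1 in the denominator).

Step 1 — column means:
  mean(X_1) = (5 + 3 + 3 + 3 + 4 + 1) / 6 = 19/6 = 3.1667
  mean(X_2) = (2 + 7 + 3 + 8 + 2 + 4) / 6 = 26/6 = 4.3333

Step 2 — sample covariance S[i,j] = (1/(n-1)) · Σ_k (x_{k,i} - mean_i) · (x_{k,j} - mean_j), with n-1 = 5.
  S[X_1,X_1] = ((1.8333)·(1.8333) + (-0.1667)·(-0.1667) + (-0.1667)·(-0.1667) + (-0.1667)·(-0.1667) + (0.8333)·(0.8333) + (-2.1667)·(-2.1667)) / 5 = 8.8333/5 = 1.7667
  S[X_1,X_2] = ((1.8333)·(-2.3333) + (-0.1667)·(2.6667) + (-0.1667)·(-1.3333) + (-0.1667)·(3.6667) + (0.8333)·(-2.3333) + (-2.1667)·(-0.3333)) / 5 = -6.3333/5 = -1.2667
  S[X_2,X_2] = ((-2.3333)·(-2.3333) + (2.6667)·(2.6667) + (-1.3333)·(-1.3333) + (3.6667)·(3.6667) + (-2.3333)·(-2.3333) + (-0.3333)·(-0.3333)) / 5 = 33.3333/5 = 6.6667

S is symmetric (S[j,i] = S[i,j]). Assembling:

S = [[1.7667, -1.2667],
 [-1.2667, 6.6667]]


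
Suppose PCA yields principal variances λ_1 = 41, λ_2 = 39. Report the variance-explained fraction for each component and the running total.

Step 1 — total variance = trace(Sigma) = Σ λ_i = 41 + 39 = 80.

Step 2 — fraction explained by component i = λ_i / Σ λ:
  PC1: 41/80 = 0.5125
  PC2: 39/80 = 0.4875

Step 3 — cumulative fraction after k components = (λ_1 + ... + λ_k) / Σ λ:
  k = 1: 41/80 = 0.5125
  k = 2: (41 + 39)/80 = 80/80 = 1

Summary (fraction, with percent):

explained: PC1 0.5125 (51.25%), PC2 0.4875 (48.75%);  cumulative: 0.5125, 1
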